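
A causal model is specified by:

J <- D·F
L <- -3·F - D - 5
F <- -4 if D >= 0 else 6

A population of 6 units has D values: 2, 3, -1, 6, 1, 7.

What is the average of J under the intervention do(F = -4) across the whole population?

The intervention sets F=-4 in all 6 units regardless of D. Recomputing J per unit gives -8, -12, 4, -24, -4, -28; average -12.

-12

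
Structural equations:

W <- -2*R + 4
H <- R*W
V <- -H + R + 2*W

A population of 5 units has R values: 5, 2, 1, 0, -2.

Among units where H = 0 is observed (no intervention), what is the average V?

5

E[V|H=0] averages over only the 2 units with H=0 (R = 2, 0): V = 2, 8, mean 5.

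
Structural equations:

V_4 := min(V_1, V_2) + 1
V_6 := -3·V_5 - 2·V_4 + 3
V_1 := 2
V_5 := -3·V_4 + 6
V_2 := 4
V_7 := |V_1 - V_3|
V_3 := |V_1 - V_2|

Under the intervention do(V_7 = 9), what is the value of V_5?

-3

The intervention breaks the incoming arrows to V_7: V_7 := |V_1 - V_3| no longer applies, and V_7 = 9.
V_5 is not downstream of the intervention, so its value is determined by the original equations.
V_4 = min(V_1, V_2) + 1  [with V_1=2, V_2=4]  = 3
V_5 = -3·V_4 + 6  [with V_4=3]  = -3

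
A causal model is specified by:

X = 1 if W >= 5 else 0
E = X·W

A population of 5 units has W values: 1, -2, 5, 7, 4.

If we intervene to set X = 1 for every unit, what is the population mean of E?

3

do(X=1) breaks X's dependence on W. With X=1 fixed, E across the units is 1, -2, 5, 7, 4, mean 3.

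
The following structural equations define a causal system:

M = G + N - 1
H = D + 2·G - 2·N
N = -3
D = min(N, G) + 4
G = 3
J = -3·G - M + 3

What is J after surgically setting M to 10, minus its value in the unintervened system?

The intervention breaks the incoming arrows to M: M = G + N - 1 no longer applies, and M = 10.
J = -3·G - M + 3  [with G=3, M=10]  = -16
Without intervention: M = G + N - 1  [with G=3, N=-3]  = -1; J = -3·G - M + 3  [with G=3, M=-1]  = -5.
Change = -16 − (-5) = -11.

-11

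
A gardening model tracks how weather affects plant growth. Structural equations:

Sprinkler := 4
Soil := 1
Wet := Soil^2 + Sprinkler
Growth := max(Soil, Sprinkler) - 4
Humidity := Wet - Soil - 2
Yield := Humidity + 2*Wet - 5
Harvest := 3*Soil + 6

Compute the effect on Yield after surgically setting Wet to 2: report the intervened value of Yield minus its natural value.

-9

The intervention breaks the incoming arrows to Wet: Wet := Soil^2 + Sprinkler no longer applies, and Wet = 2.
Humidity = Wet - Soil - 2  [with Wet=2, Soil=1]  = -1
Yield = Humidity + 2*Wet - 5  [with Humidity=-1, Wet=2]  = -2
Without intervention: Wet = Soil^2 + Sprinkler  [with Soil=1, Sprinkler=4]  = 5; Humidity = Wet - Soil - 2  [with Wet=5, Soil=1]  = 2; Yield = Humidity + 2*Wet - 5  [with Humidity=2, Wet=5]  = 7.
Change = -2 − 7 = -9.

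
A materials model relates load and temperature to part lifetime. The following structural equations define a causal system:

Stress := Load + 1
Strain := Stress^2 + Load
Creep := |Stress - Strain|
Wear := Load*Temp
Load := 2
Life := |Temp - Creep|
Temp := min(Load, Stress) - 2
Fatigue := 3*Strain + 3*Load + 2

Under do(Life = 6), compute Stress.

The intervention breaks the incoming arrows to Life: Life := |Temp - Creep| no longer applies, and Life = 6.
Stress is not downstream of the intervention, so its value is determined by the original equations.
Stress = Load + 1  [with Load=2]  = 3

3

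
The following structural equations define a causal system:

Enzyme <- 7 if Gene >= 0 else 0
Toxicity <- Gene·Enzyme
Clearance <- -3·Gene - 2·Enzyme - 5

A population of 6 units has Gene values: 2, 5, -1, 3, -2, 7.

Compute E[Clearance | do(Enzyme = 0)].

Every unit gets Enzyme=0 under the intervention. Clearance values become -11, -20, -2, -14, 1, -26; E[Clearance|do(Enzyme=0)] = -12.

-12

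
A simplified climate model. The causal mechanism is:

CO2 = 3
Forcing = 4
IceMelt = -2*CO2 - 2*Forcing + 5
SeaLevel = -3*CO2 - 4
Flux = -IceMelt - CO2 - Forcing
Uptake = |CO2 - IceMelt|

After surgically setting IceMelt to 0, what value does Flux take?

-7

do(IceMelt=0) replaces the equation IceMelt = -2*CO2 - 2*Forcing + 5 with the constant IceMelt = 0.
Flux = -IceMelt - CO2 - Forcing  [with IceMelt=0, CO2=3, Forcing=4]  = -7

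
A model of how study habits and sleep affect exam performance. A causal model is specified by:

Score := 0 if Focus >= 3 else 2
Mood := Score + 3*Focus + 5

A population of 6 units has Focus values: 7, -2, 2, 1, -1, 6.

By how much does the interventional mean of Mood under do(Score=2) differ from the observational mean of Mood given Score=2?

6.5

Under do(Score=2), Score's equation is replaced by Score=2 for every unit. Per-unit Mood: 28, 1, 13, 10, 4, 25. Mean = 13.5.
E[Mood|Score=2] averages over only the 4 units with Score=2 (Focus = -2, 2, 1, -1): Mood = 1, 13, 10, 4, mean 7.
Difference = 13.5 − 7 = 6.5.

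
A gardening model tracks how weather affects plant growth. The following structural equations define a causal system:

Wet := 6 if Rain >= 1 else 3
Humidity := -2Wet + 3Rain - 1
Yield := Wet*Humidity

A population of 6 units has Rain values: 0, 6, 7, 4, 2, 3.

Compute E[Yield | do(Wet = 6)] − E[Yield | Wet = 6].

do(Wet=6) breaks Wet's dependence on Rain. With Wet=6 fixed, Yield across the units is -78, 30, 48, -6, -42, -24, mean -12.
E[Yield|Wet=6] averages over only the 5 units with Wet=6 (Rain = 6, 7, 4, 2, 3): Yield = 30, 48, -6, -42, -24, mean 1.2.
Difference = -12 − 1.2 = -13.2.

-13.2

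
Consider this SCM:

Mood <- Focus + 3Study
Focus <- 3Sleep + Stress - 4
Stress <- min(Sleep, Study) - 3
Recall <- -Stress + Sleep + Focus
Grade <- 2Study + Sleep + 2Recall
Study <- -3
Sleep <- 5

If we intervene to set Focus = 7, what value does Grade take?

35

The intervention breaks the incoming arrows to Focus: Focus <- 3Sleep + Stress - 4 no longer applies, and Focus = 7.
Stress = min(Sleep, Study) - 3  [with Sleep=5, Study=-3]  = -6
Recall = -Stress + Sleep + Focus  [with Stress=-6, Sleep=5, Focus=7]  = 18
Grade = 2Study + Sleep + 2Recall  [with Study=-3, Sleep=5, Recall=18]  = 35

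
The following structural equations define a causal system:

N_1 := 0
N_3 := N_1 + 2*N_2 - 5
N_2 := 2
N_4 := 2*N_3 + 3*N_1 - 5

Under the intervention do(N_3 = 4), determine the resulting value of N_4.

3

The intervention breaks the incoming arrows to N_3: N_3 := N_1 + 2*N_2 - 5 no longer applies, and N_3 = 4.
N_4 = 2*N_3 + 3*N_1 - 5  [with N_3=4, N_1=0]  = 3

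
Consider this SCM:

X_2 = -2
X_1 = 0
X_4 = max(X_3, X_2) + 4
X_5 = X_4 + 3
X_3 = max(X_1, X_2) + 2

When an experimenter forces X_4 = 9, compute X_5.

12

Intervening sets X_4 = 9 and removes its equation (X_4 = max(X_3, X_2) + 4).
X_5 = X_4 + 3  [with X_4=9]  = 12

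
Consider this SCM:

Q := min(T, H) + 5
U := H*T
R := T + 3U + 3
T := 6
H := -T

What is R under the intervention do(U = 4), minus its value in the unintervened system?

120

do(U=4) replaces the equation U := H*T with the constant U = 4.
R = T + 3U + 3  [with T=6, U=4]  = 21
Without intervention: H = -T  [with T=6]  = -6; U = H*T  [with H=-6, T=6]  = -36; R = T + 3U + 3  [with T=6, U=-36]  = -99.
Change = 21 − (-99) = 120.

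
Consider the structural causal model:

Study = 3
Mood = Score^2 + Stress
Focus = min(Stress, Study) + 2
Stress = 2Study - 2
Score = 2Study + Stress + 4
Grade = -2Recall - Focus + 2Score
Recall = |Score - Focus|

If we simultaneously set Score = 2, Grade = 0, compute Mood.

Setting Score = 2, Grade = 0 by intervention discards those variables' equations.
Stress = 2Study - 2  [with Study=3]  = 4
Mood = Score^2 + Stress  [with Score=2, Stress=4]  = 8

8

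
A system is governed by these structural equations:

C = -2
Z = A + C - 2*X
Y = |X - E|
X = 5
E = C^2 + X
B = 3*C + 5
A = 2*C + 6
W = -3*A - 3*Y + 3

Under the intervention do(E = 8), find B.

do(E=8) replaces the equation E = C^2 + X with the constant E = 8.
No directed path runs from E to B, so B keeps its natural value.
B = 3*C + 5  [with C=-2]  = -1

-1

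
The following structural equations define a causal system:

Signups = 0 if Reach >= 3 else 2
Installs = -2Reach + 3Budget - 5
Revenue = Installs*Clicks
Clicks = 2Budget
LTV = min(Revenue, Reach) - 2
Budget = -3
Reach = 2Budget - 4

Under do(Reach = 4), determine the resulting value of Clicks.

-6

The intervention breaks the incoming arrows to Reach: Reach = 2Budget - 4 no longer applies, and Reach = 4.
Since Clicks is not a descendant of the intervened variable, it is unaffected.
Clicks = 2Budget  [with Budget=-3]  = -6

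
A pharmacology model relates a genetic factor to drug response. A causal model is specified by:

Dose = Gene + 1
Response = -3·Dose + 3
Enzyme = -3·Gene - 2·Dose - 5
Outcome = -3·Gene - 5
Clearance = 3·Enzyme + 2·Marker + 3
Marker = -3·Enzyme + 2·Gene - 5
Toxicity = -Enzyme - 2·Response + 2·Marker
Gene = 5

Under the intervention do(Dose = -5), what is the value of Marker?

Under do(Dose=-5), the mechanism Dose = Gene + 1 is discarded; Dose is fixed at -5.
Enzyme = -3·Gene - 2·Dose - 5  [with Gene=5, Dose=-5]  = -10
Marker = -3·Enzyme + 2·Gene - 5  [with Enzyme=-10, Gene=5]  = 35

35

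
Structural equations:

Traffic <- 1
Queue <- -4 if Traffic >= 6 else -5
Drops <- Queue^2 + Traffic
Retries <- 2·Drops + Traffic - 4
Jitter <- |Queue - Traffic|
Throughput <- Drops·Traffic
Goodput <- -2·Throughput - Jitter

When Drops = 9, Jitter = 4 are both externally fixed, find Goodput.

-22

Under do(Drops = 9, Jitter = 4), each intervened variable's structural equation is replaced by its fixed value.
Throughput = Drops·Traffic  [with Drops=9, Traffic=1]  = 9
Goodput = -2·Throughput - Jitter  [with Throughput=9, Jitter=4]  = -22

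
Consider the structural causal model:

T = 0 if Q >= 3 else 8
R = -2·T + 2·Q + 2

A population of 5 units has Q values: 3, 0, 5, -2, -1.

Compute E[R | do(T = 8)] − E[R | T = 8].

Every unit gets T=8 under the intervention. R values become -8, -14, -4, -18, -16; E[R|do(T=8)] = -12.
E[R|T=8] averages over only the 3 units with T=8 (Q = 0, -2, -1): R = -14, -18, -16, mean -16.
Difference = -12 − (-16) = 4.

4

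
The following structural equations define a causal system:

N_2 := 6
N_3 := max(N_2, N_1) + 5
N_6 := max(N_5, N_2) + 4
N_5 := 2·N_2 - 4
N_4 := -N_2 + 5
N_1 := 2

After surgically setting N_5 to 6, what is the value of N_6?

10

The intervention breaks the incoming arrows to N_5: N_5 := 2·N_2 - 4 no longer applies, and N_5 = 6.
N_6 = max(N_5, N_2) + 4  [with N_5=6, N_2=6]  = 10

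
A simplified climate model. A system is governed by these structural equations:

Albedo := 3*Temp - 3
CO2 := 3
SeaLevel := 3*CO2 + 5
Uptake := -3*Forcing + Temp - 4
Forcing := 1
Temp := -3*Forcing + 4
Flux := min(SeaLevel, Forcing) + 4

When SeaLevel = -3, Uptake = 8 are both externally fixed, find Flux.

Under do(SeaLevel = -3, Uptake = 8), each intervened variable's structural equation is replaced by its fixed value.
Flux = min(SeaLevel, Forcing) + 4  [with SeaLevel=-3, Forcing=1]  = 1

1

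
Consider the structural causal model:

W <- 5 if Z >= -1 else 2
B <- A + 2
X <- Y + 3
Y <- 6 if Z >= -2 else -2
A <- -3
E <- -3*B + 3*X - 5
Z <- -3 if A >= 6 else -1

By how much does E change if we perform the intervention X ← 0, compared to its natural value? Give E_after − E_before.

-27

Intervening sets X = 0 and removes its equation (X <- Y + 3).
B = A + 2  [with A=-3]  = -1
E = -3*B + 3*X - 5  [with B=-1, X=0]  = -2
Without intervention: Z = -3 if A >= 6 else -1  [with A=-3]  = -1; B = A + 2  [with A=-3]  = -1; Y = 6 if Z >= -2 else -2  [with Z=-1]  = 6; X = Y + 3  [with Y=6]  = 9; E = -3*B + 3*X - 5  [with B=-1, X=9]  = 25.
Change = -2 − 25 = -27.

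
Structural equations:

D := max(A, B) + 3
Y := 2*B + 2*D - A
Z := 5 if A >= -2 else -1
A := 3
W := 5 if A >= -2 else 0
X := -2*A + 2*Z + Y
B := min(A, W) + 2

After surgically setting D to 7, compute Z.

5

Under do(D=7), the mechanism D := max(A, B) + 3 is discarded; D is fixed at 7.
Since Z is not a descendant of the intervened variable, it is unaffected.
Z = 5 if A >= -2 else -1  [with A=3]  = 5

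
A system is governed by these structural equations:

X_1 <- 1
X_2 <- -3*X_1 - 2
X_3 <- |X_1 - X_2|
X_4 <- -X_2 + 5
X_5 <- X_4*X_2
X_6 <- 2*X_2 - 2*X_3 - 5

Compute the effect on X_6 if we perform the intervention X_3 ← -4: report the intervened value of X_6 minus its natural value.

20

The intervention breaks the incoming arrows to X_3: X_3 <- |X_1 - X_2| no longer applies, and X_3 = -4.
X_2 = -3*X_1 - 2  [with X_1=1]  = -5
X_6 = 2*X_2 - 2*X_3 - 5  [with X_2=-5, X_3=-4]  = -7
Without intervention: X_2 = -3*X_1 - 2  [with X_1=1]  = -5; X_3 = |X_1 - X_2|  [with X_1=1, X_2=-5]  = 6; X_6 = 2*X_2 - 2*X_3 - 5  [with X_2=-5, X_3=6]  = -27.
Change = -7 − (-27) = 20.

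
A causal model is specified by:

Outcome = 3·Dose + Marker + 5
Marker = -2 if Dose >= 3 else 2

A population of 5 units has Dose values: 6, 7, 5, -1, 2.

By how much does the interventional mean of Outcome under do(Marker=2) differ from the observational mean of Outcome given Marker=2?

The intervention sets Marker=2 in all 5 units regardless of Dose. Recomputing Outcome per unit gives 25, 28, 22, 4, 13; average 18.4.
Observing Marker=2 restricts to units where Marker's equation naturally yields 2: Dose ∈ {-1, 2}. In that subpopulation Outcome = 4, 13, mean 8.5.
Difference = 18.4 − 8.5 = 9.9.

9.9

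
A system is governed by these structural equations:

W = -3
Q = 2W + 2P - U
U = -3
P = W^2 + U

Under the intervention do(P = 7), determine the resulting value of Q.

The intervention breaks the incoming arrows to P: P = W^2 + U no longer applies, and P = 7.
Q = 2W + 2P - U  [with W=-3, P=7, U=-3]  = 11

11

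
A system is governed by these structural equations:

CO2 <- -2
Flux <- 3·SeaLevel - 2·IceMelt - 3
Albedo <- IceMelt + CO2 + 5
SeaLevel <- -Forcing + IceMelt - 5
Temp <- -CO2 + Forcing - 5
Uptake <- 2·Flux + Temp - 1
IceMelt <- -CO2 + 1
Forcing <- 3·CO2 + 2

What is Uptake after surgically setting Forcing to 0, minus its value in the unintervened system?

do(Forcing=0) replaces the equation Forcing <- 3·CO2 + 2 with the constant Forcing = 0.
Temp = -CO2 + Forcing - 5  [with CO2=-2, Forcing=0]  = -3
IceMelt = -CO2 + 1  [with CO2=-2]  = 3
SeaLevel = -Forcing + IceMelt - 5  [with Forcing=0, IceMelt=3]  = -2
Flux = 3·SeaLevel - 2·IceMelt - 3  [with SeaLevel=-2, IceMelt=3]  = -15
Uptake = 2·Flux + Temp - 1  [with Flux=-15, Temp=-3]  = -34
Without intervention: Forcing = 3·CO2 + 2  [with CO2=-2]  = -4; Temp = -CO2 + Forcing - 5  [with CO2=-2, Forcing=-4]  = -7; IceMelt = -CO2 + 1  [with CO2=-2]  = 3; SeaLevel = -Forcing + IceMelt - 5  [with Forcing=-4, IceMelt=3]  = 2; Flux = 3·SeaLevel - 2·IceMelt - 3  [with SeaLevel=2, IceMelt=3]  = -3; Uptake = 2·Flux + Temp - 1  [with Flux=-3, Temp=-7]  = -14.
Change = -34 − (-14) = -20.

-20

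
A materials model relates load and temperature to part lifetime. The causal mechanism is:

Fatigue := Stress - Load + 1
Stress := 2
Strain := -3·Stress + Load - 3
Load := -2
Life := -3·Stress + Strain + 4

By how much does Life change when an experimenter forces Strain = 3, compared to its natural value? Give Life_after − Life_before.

14

do(Strain=3) replaces the equation Strain := -3·Stress + Load - 3 with the constant Strain = 3.
Life = -3·Stress + Strain + 4  [with Stress=2, Strain=3]  = 1
Without intervention: Strain = -3·Stress + Load - 3  [with Stress=2, Load=-2]  = -11; Life = -3·Stress + Strain + 4  [with Stress=2, Strain=-11]  = -13.
Change = 1 − (-13) = 14.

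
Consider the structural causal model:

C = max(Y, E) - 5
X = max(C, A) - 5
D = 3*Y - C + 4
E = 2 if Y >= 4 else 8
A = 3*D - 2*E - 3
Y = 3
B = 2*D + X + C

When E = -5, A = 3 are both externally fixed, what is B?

26

The joint intervention fixes E = -5, A = 3, removing each variable's own equation.
C = max(Y, E) - 5  [with Y=3, E=-5]  = -2
D = 3*Y - C + 4  [with Y=3, C=-2]  = 15
X = max(C, A) - 5  [with C=-2, A=3]  = -2
B = 2*D + X + C  [with D=15, X=-2, C=-2]  = 26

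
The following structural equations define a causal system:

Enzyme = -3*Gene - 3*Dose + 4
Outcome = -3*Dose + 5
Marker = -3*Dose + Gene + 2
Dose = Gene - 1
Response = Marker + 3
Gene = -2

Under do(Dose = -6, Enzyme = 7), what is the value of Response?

21

Under do(Dose = -6, Enzyme = 7), each intervened variable's structural equation is replaced by its fixed value.
Marker = -3*Dose + Gene + 2  [with Dose=-6, Gene=-2]  = 18
Response = Marker + 3  [with Marker=18]  = 21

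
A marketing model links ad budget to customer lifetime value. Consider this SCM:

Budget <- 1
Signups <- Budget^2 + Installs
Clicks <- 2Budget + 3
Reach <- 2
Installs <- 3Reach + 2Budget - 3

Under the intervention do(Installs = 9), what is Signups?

Intervening sets Installs = 9 and removes its equation (Installs <- 3Reach + 2Budget - 3).
Signups = Budget^2 + Installs  [with Budget=1, Installs=9]  = 10

10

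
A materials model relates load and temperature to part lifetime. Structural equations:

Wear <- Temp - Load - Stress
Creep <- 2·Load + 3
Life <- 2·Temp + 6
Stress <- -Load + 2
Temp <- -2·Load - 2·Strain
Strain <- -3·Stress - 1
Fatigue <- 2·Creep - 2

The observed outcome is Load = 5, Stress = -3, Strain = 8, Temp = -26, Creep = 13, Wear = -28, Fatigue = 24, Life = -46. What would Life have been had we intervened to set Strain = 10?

-54

The intervention breaks the incoming arrows to Strain: Strain <- -3·Stress - 1 no longer applies, and Strain = 10.
Temp = -2·Load - 2·Strain  [with Load=5, Strain=10]  = -30
Life = 2·Temp + 6  [with Temp=-30]  = -54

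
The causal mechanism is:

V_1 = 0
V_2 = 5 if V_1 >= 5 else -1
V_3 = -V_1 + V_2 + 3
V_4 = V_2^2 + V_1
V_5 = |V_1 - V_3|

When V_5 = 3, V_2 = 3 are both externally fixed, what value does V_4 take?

Setting V_5 = 3, V_2 = 3 by intervention discards those variables' equations.
V_4 = V_2^2 + V_1  [with V_2=3, V_1=0]  = 9

9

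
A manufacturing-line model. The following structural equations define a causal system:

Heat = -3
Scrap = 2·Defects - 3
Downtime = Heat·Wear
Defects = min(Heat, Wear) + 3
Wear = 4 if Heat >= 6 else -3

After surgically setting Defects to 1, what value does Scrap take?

The intervention breaks the incoming arrows to Defects: Defects = min(Heat, Wear) + 3 no longer applies, and Defects = 1.
Scrap = 2·Defects - 3  [with Defects=1]  = -1

-1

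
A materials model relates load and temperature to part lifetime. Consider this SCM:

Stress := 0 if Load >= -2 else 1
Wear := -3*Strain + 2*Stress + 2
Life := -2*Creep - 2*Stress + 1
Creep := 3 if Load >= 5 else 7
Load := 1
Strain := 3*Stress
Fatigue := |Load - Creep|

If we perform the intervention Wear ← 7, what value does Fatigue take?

6

The intervention breaks the incoming arrows to Wear: Wear := -3*Strain + 2*Stress + 2 no longer applies, and Wear = 7.
Since Fatigue is not a descendant of the intervened variable, it is unaffected.
Creep = 3 if Load >= 5 else 7  [with Load=1]  = 7
Fatigue = |Load - Creep|  [with Load=1, Creep=7]  = 6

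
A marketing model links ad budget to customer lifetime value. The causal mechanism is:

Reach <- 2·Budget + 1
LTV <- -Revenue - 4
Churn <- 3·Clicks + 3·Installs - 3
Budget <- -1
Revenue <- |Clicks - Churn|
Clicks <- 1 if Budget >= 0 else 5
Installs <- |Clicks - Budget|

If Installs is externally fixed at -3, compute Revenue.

2

Under do(Installs=-3), the mechanism Installs <- |Clicks - Budget| is discarded; Installs is fixed at -3.
Clicks = 1 if Budget >= 0 else 5  [with Budget=-1]  = 5
Churn = 3·Clicks + 3·Installs - 3  [with Clicks=5, Installs=-3]  = 3
Revenue = |Clicks - Churn|  [with Clicks=5, Churn=3]  = 2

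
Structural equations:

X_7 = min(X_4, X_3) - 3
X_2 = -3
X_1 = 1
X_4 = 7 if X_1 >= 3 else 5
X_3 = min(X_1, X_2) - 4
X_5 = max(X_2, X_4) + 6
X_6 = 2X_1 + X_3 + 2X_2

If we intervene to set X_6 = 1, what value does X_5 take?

11

do(X_6=1) replaces the equation X_6 = 2X_1 + X_3 + 2X_2 with the constant X_6 = 1.
Since X_5 is not a descendant of the intervened variable, it is unaffected.
X_4 = 7 if X_1 >= 3 else 5  [with X_1=1]  = 5
X_5 = max(X_2, X_4) + 6  [with X_2=-3, X_4=5]  = 11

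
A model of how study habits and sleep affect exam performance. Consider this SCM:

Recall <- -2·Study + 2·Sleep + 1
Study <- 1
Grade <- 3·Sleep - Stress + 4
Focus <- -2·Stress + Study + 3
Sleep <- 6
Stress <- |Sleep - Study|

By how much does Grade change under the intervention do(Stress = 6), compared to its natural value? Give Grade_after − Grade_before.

The intervention breaks the incoming arrows to Stress: Stress <- |Sleep - Study| no longer applies, and Stress = 6.
Grade = 3·Sleep - Stress + 4  [with Sleep=6, Stress=6]  = 16
Without intervention: Stress = |Sleep - Study|  [with Sleep=6, Study=1]  = 5; Grade = 3·Sleep - Stress + 4  [with Sleep=6, Stress=5]  = 17.
Change = 16 − 17 = -1.

-1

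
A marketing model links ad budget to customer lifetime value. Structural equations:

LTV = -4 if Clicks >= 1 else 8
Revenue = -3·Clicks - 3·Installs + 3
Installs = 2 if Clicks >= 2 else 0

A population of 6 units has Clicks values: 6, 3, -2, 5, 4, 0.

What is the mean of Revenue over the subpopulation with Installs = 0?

6

Conditioning on Installs=0 selects the 2 unit(s) with Clicks ∈ {-2, 0}. Their Revenue values: 9, 3. Mean = 6.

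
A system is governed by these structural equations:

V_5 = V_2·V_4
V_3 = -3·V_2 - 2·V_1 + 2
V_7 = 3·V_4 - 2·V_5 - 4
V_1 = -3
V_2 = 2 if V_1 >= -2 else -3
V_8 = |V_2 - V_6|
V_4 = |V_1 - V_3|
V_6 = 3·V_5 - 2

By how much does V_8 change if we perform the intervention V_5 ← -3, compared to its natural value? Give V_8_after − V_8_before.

-171

do(V_5=-3) replaces the equation V_5 = V_2·V_4 with the constant V_5 = -3.
V_2 = 2 if V_1 >= -2 else -3  [with V_1=-3]  = -3
V_6 = 3·V_5 - 2  [with V_5=-3]  = -11
V_8 = |V_2 - V_6|  [with V_2=-3, V_6=-11]  = 8
Without intervention: V_2 = 2 if V_1 >= -2 else -3  [with V_1=-3]  = -3; V_3 = -3·V_2 - 2·V_1 + 2  [with V_2=-3, V_1=-3]  = 17; V_4 = |V_1 - V_3|  [with V_1=-3, V_3=17]  = 20; V_5 = V_2·V_4  [with V_2=-3, V_4=20]  = -60; V_6 = 3·V_5 - 2  [with V_5=-60]  = -182; V_8 = |V_2 - V_6|  [with V_2=-3, V_6=-182]  = 179.
Change = 8 − 179 = -171.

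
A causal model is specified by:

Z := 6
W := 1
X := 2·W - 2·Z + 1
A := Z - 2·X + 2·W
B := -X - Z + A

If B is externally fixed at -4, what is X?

-9

do(B=-4) replaces the equation B := -X - Z + A with the constant B = -4.
X is not downstream of the intervention, so its value is determined by the original equations.
X = 2·W - 2·Z + 1  [with W=1, Z=6]  = -9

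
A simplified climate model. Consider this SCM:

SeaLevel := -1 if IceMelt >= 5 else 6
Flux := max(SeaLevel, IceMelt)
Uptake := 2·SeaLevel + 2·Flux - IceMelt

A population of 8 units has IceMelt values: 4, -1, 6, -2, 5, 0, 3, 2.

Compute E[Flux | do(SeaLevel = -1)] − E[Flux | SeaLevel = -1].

The intervention sets SeaLevel=-1 in all 8 units regardless of IceMelt. Recomputing Flux per unit gives 4, -1, 6, -1, 5, 0, 3, 2; average 2.25.
Conditioning on SeaLevel=-1 selects the 2 unit(s) with IceMelt ∈ {6, 5}. Their Flux values: 6, 5. Mean = 5.5.
Difference = 2.25 − 5.5 = -3.25.

-3.25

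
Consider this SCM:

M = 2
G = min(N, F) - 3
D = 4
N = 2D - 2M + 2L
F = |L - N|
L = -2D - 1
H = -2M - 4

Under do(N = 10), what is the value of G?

7

The intervention breaks the incoming arrows to N: N = 2D - 2M + 2L no longer applies, and N = 10.
L = -2D - 1  [with D=4]  = -9
F = |L - N|  [with L=-9, N=10]  = 19
G = min(N, F) - 3  [with N=10, F=19]  = 7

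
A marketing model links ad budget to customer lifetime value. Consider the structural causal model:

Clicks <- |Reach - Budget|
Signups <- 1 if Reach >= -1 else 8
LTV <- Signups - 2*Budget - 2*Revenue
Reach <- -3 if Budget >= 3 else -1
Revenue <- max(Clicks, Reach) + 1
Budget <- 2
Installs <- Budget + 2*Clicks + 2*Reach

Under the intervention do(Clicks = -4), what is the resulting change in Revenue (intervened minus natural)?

-4

The intervention breaks the incoming arrows to Clicks: Clicks <- |Reach - Budget| no longer applies, and Clicks = -4.
Reach = -3 if Budget >= 3 else -1  [with Budget=2]  = -1
Revenue = max(Clicks, Reach) + 1  [with Clicks=-4, Reach=-1]  = 0
Without intervention: Reach = -3 if Budget >= 3 else -1  [with Budget=2]  = -1; Clicks = |Reach - Budget|  [with Reach=-1, Budget=2]  = 3; Revenue = max(Clicks, Reach) + 1  [with Clicks=3, Reach=-1]  = 4.
Change = 0 − 4 = -4.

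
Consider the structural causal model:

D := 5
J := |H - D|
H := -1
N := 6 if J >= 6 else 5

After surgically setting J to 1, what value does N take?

The intervention breaks the incoming arrows to J: J := |H - D| no longer applies, and J = 1.
N = 6 if J >= 6 else 5  [with J=1]  = 5

5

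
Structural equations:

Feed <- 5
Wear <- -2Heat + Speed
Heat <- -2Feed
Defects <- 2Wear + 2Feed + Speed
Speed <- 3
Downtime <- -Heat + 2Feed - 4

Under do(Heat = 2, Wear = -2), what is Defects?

Setting Heat = 2, Wear = -2 by intervention discards those variables' equations.
Defects = 2Wear + 2Feed + Speed  [with Wear=-2, Feed=5, Speed=3]  = 9

9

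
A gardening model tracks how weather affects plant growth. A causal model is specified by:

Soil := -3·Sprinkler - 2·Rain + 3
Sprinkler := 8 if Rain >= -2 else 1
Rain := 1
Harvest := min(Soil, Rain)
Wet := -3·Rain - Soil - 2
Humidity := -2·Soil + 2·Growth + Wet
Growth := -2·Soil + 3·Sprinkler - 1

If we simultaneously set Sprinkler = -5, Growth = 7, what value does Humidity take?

-39

Setting Sprinkler = -5, Growth = 7 by intervention discards those variables' equations.
Soil = -3·Sprinkler - 2·Rain + 3  [with Sprinkler=-5, Rain=1]  = 16
Wet = -3·Rain - Soil - 2  [with Rain=1, Soil=16]  = -21
Humidity = -2·Soil + 2·Growth + Wet  [with Soil=16, Growth=7, Wet=-21]  = -39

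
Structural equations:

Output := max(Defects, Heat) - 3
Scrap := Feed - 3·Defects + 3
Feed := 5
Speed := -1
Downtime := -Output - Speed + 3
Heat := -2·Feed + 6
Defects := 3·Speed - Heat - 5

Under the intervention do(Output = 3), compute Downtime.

Intervening sets Output = 3 and removes its equation (Output := max(Defects, Heat) - 3).
Downtime = -Output - Speed + 3  [with Output=3, Speed=-1]  = 1

1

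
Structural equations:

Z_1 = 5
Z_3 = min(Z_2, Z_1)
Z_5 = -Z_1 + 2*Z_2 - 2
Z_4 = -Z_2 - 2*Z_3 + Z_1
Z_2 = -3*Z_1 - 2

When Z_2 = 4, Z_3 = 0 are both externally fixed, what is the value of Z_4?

Setting Z_2 = 4, Z_3 = 0 by intervention discards those variables' equations.
Z_4 = -Z_2 - 2*Z_3 + Z_1  [with Z_2=4, Z_3=0, Z_1=5]  = 1

1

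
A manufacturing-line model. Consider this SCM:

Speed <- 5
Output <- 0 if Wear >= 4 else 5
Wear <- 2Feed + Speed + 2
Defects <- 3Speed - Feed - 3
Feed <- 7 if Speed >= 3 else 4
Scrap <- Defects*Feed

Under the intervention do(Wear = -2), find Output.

The intervention breaks the incoming arrows to Wear: Wear <- 2Feed + Speed + 2 no longer applies, and Wear = -2.
Output = 0 if Wear >= 4 else 5  [with Wear=-2]  = 5

5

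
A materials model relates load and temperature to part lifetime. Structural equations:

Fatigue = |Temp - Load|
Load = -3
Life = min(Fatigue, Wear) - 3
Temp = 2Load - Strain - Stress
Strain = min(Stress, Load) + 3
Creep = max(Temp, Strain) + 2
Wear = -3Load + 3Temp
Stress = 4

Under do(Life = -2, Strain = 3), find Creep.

The joint intervention fixes Life = -2, Strain = 3, removing each variable's own equation.
Temp = 2Load - Strain - Stress  [with Load=-3, Strain=3, Stress=4]  = -13
Creep = max(Temp, Strain) + 2  [with Temp=-13, Strain=3]  = 5

5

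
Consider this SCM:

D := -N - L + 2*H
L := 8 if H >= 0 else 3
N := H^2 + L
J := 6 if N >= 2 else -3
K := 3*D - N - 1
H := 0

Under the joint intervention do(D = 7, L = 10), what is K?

10

The joint intervention fixes D = 7, L = 10, removing each variable's own equation.
N = H^2 + L  [with H=0, L=10]  = 10
K = 3*D - N - 1  [with D=7, N=10]  = 10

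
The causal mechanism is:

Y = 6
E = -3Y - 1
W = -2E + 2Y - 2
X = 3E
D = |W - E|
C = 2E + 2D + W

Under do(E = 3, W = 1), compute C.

Under do(E = 3, W = 1), each intervened variable's structural equation is replaced by its fixed value.
D = |W - E|  [with W=1, E=3]  = 2
C = 2E + 2D + W  [with E=3, D=2, W=1]  = 11

11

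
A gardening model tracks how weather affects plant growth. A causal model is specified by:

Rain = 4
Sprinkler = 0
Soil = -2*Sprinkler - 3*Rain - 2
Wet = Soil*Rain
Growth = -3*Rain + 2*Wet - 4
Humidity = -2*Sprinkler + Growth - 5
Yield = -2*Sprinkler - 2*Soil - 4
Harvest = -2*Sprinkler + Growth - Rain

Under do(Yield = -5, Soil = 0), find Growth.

Under do(Yield = -5, Soil = 0), each intervened variable's structural equation is replaced by its fixed value.
Wet = Soil*Rain  [with Soil=0, Rain=4]  = 0
Growth = -3*Rain + 2*Wet - 4  [with Rain=4, Wet=0]  = -16

-16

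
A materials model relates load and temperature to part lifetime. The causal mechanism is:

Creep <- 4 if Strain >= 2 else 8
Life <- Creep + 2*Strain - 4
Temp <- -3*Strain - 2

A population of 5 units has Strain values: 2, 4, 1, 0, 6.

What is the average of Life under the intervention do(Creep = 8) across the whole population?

Under do(Creep=8), Creep's equation is replaced by Creep=8 for every unit. Per-unit Life: 8, 12, 6, 4, 16. Mean = 9.2.

9.2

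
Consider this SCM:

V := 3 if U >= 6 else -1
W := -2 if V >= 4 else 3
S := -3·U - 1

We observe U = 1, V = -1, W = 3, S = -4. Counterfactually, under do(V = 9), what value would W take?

The intervention breaks the incoming arrows to V: V := 3 if U >= 6 else -1 no longer applies, and V = 9.
W = -2 if V >= 4 else 3  [with V=9]  = -2

-2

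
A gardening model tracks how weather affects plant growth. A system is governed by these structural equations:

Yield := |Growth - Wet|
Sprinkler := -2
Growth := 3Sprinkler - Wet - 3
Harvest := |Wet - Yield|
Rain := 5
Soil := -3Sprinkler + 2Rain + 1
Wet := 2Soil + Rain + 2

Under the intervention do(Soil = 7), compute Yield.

51

The intervention breaks the incoming arrows to Soil: Soil := -3Sprinkler + 2Rain + 1 no longer applies, and Soil = 7.
Wet = 2Soil + Rain + 2  [with Soil=7, Rain=5]  = 21
Growth = 3Sprinkler - Wet - 3  [with Sprinkler=-2, Wet=21]  = -30
Yield = |Growth - Wet|  [with Growth=-30, Wet=21]  = 51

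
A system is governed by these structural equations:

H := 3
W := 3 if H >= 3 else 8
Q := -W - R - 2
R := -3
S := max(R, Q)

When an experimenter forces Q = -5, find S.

-3

Intervening sets Q = -5 and removes its equation (Q := -W - R - 2).
S = max(R, Q)  [with R=-3, Q=-5]  = -3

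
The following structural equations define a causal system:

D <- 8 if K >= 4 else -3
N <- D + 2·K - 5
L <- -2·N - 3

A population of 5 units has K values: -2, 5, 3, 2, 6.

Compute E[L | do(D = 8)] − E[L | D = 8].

10.8

do(D=8) breaks D's dependence on K. With D=8 fixed, L across the units is -1, -29, -21, -17, -33, mean -20.2.
Conditioning on D=8 selects the 2 unit(s) with K ∈ {5, 6}. Their L values: -29, -33. Mean = -31.
Difference = -20.2 − (-31) = 10.8.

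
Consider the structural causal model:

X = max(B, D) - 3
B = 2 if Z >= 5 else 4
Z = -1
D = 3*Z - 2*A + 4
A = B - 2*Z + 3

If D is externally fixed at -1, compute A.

9

Under do(D=-1), the mechanism D = 3*Z - 2*A + 4 is discarded; D is fixed at -1.
Since A is not a descendant of the intervened variable, it is unaffected.
B = 2 if Z >= 5 else 4  [with Z=-1]  = 4
A = B - 2*Z + 3  [with B=4, Z=-1]  = 9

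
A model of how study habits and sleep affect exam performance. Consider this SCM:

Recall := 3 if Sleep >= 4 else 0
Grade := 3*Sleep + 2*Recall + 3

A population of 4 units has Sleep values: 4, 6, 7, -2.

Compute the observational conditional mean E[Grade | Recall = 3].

26

E[Grade|Recall=3] averages over only the 3 units with Recall=3 (Sleep = 4, 6, 7): Grade = 21, 27, 30, mean 26.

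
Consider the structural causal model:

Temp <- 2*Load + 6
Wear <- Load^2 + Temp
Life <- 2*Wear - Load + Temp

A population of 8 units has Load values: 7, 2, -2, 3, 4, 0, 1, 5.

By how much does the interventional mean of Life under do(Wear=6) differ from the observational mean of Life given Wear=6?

The intervention sets Wear=6 in all 8 units regardless of Load. Recomputing Life per unit gives 25, 20, 16, 21, 22, 18, 19, 23; average 20.5.
Conditioning on Wear=6 selects the 2 unit(s) with Load ∈ {-2, 0}. Their Life values: 16, 18. Mean = 17.
Difference = 20.5 − 17 = 3.5.

3.5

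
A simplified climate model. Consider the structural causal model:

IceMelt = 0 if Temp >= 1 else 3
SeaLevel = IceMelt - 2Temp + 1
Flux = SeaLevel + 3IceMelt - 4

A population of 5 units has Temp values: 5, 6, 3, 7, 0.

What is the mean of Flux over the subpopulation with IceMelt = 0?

-13.5

Observing IceMelt=0 restricts to units where IceMelt's equation naturally yields 0: Temp ∈ {5, 6, 3, 7}. In that subpopulation Flux = -13, -15, -9, -17, mean -13.5.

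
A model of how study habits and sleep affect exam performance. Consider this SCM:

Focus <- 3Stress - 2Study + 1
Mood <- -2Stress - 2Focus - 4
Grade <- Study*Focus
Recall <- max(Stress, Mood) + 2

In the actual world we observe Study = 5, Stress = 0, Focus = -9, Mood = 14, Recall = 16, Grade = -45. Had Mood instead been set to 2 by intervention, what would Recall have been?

Intervening sets Mood = 2 and removes its equation (Mood <- -2Stress - 2Focus - 4).
Recall = max(Stress, Mood) + 2  [with Stress=0, Mood=2]  = 4

4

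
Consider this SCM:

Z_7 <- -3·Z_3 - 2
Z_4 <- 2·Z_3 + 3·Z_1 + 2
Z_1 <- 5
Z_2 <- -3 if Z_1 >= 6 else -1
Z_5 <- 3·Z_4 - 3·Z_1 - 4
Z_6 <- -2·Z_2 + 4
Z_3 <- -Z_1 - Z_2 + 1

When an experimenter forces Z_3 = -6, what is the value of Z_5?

do(Z_3=-6) replaces the equation Z_3 <- -Z_1 - Z_2 + 1 with the constant Z_3 = -6.
Z_4 = 2·Z_3 + 3·Z_1 + 2  [with Z_3=-6, Z_1=5]  = 5
Z_5 = 3·Z_4 - 3·Z_1 - 4  [with Z_4=5, Z_1=5]  = -4

-4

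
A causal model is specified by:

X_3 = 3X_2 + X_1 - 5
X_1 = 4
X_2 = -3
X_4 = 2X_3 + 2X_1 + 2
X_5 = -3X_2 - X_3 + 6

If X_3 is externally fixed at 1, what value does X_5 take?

14

do(X_3=1) replaces the equation X_3 = 3X_2 + X_1 - 5 with the constant X_3 = 1.
X_5 = -3X_2 - X_3 + 6  [with X_2=-3, X_3=1]  = 14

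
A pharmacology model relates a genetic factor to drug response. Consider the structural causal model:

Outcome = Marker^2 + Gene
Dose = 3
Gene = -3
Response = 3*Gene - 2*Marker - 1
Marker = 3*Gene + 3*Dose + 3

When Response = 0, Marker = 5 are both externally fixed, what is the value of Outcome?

22

The joint intervention fixes Response = 0, Marker = 5, removing each variable's own equation.
Outcome = Marker^2 + Gene  [with Marker=5, Gene=-3]  = 22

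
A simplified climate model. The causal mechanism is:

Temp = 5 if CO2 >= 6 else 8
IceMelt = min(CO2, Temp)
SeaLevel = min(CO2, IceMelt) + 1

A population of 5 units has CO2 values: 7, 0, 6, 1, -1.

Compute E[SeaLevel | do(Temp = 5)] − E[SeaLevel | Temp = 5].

do(Temp=5) breaks Temp's dependence on CO2. With Temp=5 fixed, SeaLevel across the units is 6, 1, 6, 2, 0, mean 3.
E[SeaLevel|Temp=5] averages over only the 2 units with Temp=5 (CO2 = 7, 6): SeaLevel = 6, 6, mean 6.
Difference = 3 − 6 = -3.

-3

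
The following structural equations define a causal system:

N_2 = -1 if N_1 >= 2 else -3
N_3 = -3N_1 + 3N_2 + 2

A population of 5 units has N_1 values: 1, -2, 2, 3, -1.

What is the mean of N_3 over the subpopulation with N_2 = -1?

Conditioning on N_2=-1 selects the 2 unit(s) with N_1 ∈ {2, 3}. Their N_3 values: -7, -10. Mean = -8.5.

-8.5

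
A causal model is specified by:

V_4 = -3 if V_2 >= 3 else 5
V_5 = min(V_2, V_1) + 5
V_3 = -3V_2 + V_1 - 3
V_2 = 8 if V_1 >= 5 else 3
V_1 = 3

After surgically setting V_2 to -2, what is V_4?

Under do(V_2=-2), the mechanism V_2 = 8 if V_1 >= 5 else 3 is discarded; V_2 is fixed at -2.
V_4 = -3 if V_2 >= 3 else 5  [with V_2=-2]  = 5

5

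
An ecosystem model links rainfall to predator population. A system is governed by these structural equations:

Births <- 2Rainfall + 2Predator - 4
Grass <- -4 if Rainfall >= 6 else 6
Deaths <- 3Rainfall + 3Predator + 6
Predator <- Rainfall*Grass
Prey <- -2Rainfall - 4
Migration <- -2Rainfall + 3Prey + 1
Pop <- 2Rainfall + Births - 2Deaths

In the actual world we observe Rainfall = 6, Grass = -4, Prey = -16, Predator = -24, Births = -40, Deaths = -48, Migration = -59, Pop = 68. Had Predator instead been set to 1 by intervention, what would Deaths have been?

Under do(Predator=1), the mechanism Predator <- Rainfall*Grass is discarded; Predator is fixed at 1.
Deaths = 3Rainfall + 3Predator + 6  [with Rainfall=6, Predator=1]  = 27

27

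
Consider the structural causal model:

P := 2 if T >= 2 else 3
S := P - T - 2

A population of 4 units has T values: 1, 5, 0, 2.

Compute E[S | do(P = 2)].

The intervention sets P=2 in all 4 units regardless of T. Recomputing S per unit gives -1, -5, 0, -2; average -2.

-2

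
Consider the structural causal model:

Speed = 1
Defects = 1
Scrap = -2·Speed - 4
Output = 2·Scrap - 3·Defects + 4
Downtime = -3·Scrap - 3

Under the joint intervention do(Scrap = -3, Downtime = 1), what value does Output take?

-5

The joint intervention fixes Scrap = -3, Downtime = 1, removing each variable's own equation.
Output = 2·Scrap - 3·Defects + 4  [with Scrap=-3, Defects=1]  = -5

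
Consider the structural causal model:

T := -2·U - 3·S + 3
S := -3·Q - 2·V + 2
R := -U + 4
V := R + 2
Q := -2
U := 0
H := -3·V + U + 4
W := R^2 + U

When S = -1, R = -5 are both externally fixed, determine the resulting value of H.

Setting S = -1, R = -5 by intervention discards those variables' equations.
V = R + 2  [with R=-5]  = -3
H = -3·V + U + 4  [with V=-3, U=0]  = 13

13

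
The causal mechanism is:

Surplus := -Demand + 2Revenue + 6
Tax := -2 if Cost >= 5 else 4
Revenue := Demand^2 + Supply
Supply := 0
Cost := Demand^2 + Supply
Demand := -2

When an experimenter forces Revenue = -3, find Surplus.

2

Under do(Revenue=-3), the mechanism Revenue := Demand^2 + Supply is discarded; Revenue is fixed at -3.
Surplus = -Demand + 2Revenue + 6  [with Demand=-2, Revenue=-3]  = 2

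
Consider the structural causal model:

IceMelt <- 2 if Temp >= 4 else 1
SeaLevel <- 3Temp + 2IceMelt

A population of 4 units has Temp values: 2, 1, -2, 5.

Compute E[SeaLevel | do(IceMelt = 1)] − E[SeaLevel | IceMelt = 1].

3.5

The intervention sets IceMelt=1 in all 4 units regardless of Temp. Recomputing SeaLevel per unit gives 8, 5, -4, 17; average 6.5.
E[SeaLevel|IceMelt=1] averages over only the 3 units with IceMelt=1 (Temp = 2, 1, -2): SeaLevel = 8, 5, -4, mean 3.
Difference = 6.5 − 3 = 3.5.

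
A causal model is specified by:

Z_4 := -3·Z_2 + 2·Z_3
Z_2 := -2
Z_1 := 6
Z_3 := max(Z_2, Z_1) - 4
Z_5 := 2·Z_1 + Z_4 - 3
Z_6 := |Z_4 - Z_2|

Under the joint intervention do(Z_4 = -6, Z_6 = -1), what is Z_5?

3

Setting Z_4 = -6, Z_6 = -1 by intervention discards those variables' equations.
Z_5 = 2·Z_1 + Z_4 - 3  [with Z_1=6, Z_4=-6]  = 3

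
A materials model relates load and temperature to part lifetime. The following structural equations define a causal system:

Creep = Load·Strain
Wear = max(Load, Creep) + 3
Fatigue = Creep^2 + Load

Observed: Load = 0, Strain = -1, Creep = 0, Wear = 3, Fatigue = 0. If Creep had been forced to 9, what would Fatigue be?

81

do(Creep=9) replaces the equation Creep = Load·Strain with the constant Creep = 9.
Fatigue = Creep^2 + Load  [with Creep=9, Load=0]  = 81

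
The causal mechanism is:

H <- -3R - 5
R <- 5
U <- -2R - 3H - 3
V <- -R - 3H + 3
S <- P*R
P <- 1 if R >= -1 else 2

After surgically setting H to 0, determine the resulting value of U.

-13

The intervention breaks the incoming arrows to H: H <- -3R - 5 no longer applies, and H = 0.
U = -2R - 3H - 3  [with R=5, H=0]  = -13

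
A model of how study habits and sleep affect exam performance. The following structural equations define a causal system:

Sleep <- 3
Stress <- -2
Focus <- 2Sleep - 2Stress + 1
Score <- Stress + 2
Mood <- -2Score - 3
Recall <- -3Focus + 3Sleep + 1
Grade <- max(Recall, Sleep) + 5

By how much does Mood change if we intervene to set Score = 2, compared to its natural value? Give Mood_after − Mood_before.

Intervening sets Score = 2 and removes its equation (Score <- Stress + 2).
Mood = -2Score - 3  [with Score=2]  = -7
Without intervention: Score = Stress + 2  [with Stress=-2]  = 0; Mood = -2Score - 3  [with Score=0]  = -3.
Change = -7 − (-3) = -4.

-4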